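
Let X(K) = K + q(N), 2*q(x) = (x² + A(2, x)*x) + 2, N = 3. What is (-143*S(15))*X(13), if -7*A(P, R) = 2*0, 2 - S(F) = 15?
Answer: 68783/2 ≈ 34392.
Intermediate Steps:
S(F) = -13 (S(F) = 2 - 1*15 = 2 - 15 = -13)
A(P, R) = 0 (A(P, R) = -2*0/7 = -⅐*0 = 0)
q(x) = 1 + x²/2 (q(x) = ((x² + 0*x) + 2)/2 = ((x² + 0) + 2)/2 = (x² + 2)/2 = (2 + x²)/2 = 1 + x²/2)
X(K) = 11/2 + K (X(K) = K + (1 + (½)*3²) = K + (1 + (½)*9) = K + (1 + 9/2) = K + 11/2 = 11/2 + K)
(-143*S(15))*X(13) = (-143*(-13))*(11/2 + 13) = 1859*(37/2) = 68783/2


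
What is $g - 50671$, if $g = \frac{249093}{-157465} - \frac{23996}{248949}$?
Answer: $- \frac{1986407210358632}{39200754285} \approx -50673.0$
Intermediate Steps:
$g = - \frac{65789983397}{39200754285}$ ($g = 249093 \left(- \frac{1}{157465}\right) - \frac{23996}{248949} = - \frac{249093}{157465} - \frac{23996}{248949} = - \frac{65789983397}{39200754285} \approx -1.6783$)
$g - 50671 = - \frac{65789983397}{39200754285} - 50671 = - \frac{1986407210358632}{39200754285}$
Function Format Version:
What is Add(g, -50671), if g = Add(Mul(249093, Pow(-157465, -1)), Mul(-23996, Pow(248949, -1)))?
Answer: Rational(-1986407210358632, 39200754285) ≈ -50673.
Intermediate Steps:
g = Rational(-65789983397, 39200754285) (g = Add(Mul(249093, Rational(-1, 157465)), Mul(-23996, Rational(1, 248949))) = Add(Rational(-249093, 157465), Rational(-23996, 248949)) = Rational(-65789983397, 39200754285) ≈ -1.6783)
Add(g, -50671) = Add(Rational(-65789983397, 39200754285), -50671) = Rational(-1986407210358632, 39200754285)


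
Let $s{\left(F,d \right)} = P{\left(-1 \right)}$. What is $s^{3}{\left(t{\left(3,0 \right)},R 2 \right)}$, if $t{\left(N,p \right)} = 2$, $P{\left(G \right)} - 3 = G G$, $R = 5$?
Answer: $64$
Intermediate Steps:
$P{\left(G \right)} = 3 + G^{2}$ ($P{\left(G \right)} = 3 + G G = 3 + G^{2}$)
$s{\left(F,d \right)} = 4$ ($s{\left(F,d \right)} = 3 + \left(-1\right)^{2} = 3 + 1 = 4$)
$s^{3}{\left(t{\left(3,0 \right)},R 2 \right)} = 4^{3} = 64$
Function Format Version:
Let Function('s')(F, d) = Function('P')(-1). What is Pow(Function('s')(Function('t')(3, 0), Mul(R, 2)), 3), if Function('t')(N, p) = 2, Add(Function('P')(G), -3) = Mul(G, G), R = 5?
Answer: 64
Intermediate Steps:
Function('P')(G) = Add(3, Pow(G, 2)) (Function('P')(G) = Add(3, Mul(G, G)) = Add(3, Pow(G, 2)))
Function('s')(F, d) = 4 (Function('s')(F, d) = Add(3, Pow(-1, 2)) = Add(3, 1) = 4)
Pow(Function('s')(Function('t')(3, 0), Mul(R, 2)), 3) = Pow(4, 3) = 64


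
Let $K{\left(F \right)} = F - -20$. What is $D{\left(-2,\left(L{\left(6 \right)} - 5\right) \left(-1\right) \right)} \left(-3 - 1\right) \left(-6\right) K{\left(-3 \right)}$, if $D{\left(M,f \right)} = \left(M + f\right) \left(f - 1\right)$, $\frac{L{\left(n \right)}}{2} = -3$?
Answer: $36720$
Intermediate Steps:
$L{\left(n \right)} = -6$ ($L{\left(n \right)} = 2 \left(-3\right) = -6$)
$K{\left(F \right)} = 20 + F$ ($K{\left(F \right)} = F + 20 = 20 + F$)
$D{\left(M,f \right)} = \left(-1 + f\right) \left(M + f\right)$ ($D{\left(M,f \right)} = \left(M + f\right) \left(-1 + f\right) = \left(-1 + f\right) \left(M + f\right)$)
$D{\left(-2,\left(L{\left(6 \right)} - 5\right) \left(-1\right) \right)} \left(-3 - 1\right) \left(-6\right) K{\left(-3 \right)} = \left(\left(\left(-6 - 5\right) \left(-1\right)\right)^{2} - -2 - \left(-6 - 5\right) \left(-1\right) - 2 \left(-6 - 5\right) \left(-1\right)\right) \left(-3 - 1\right) \left(-6\right) \left(20 - 3\right) = \left(\left(\left(-11\right) \left(-1\right)\right)^{2} + 2 - \left(-11\right) \left(-1\right) - 2 \left(\left(-11\right) \left(-1\right)\right)\right) \left(-4\right) \left(-6\right) 17 = \left(11^{2} + 2 - 11 - 22\right) \left(-4\right) \left(-6\right) 17 = \left(121 + 2 - 11 - 22\right) \left(-4\right) \left(-6\right) 17 = 90 \left(-4\right) \left(-6\right) 17 = \left(-360\right) \left(-6\right) 17 = 2160 \cdot 17 = 36720$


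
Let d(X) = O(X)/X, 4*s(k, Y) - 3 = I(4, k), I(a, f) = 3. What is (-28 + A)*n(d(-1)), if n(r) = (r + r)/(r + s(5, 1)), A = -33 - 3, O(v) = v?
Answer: -256/5 ≈ -51.200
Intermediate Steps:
s(k, Y) = 3/2 (s(k, Y) = ¾ + (¼)*3 = ¾ + ¾ = 3/2)
d(X) = 1 (d(X) = X/X = 1)
A = -36
n(r) = 2*r/(3/2 + r) (n(r) = (r + r)/(r + 3/2) = (2*r)/(3/2 + r) = 2*r/(3/2 + r))
(-28 + A)*n(d(-1)) = (-28 - 36)*(4*1/(3 + 2*1)) = -256/(3 + 2) = -256/5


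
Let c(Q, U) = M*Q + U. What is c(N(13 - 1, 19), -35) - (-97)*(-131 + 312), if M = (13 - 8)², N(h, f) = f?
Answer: 17997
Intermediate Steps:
M = 25 (M = 5² = 25)
c(Q, U) = U + 25*Q (c(Q, U) = 25*Q + U = U + 25*Q)
c(N(13 - 1, 19), -35) - (-97)*(-131 + 312) = (-35 + 25*19) - (-97)*(-131 + 312) = (-35 + 475) - (-97)*181 = 440 - 1*(-17557) = 440 + 17557 = 17997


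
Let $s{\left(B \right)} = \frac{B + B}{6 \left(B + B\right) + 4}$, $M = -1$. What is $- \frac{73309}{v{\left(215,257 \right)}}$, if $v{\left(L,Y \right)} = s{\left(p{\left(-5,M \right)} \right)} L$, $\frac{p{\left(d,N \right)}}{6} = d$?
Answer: $- \frac{6524501}{3225} \approx -2023.1$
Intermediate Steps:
$p{\left(d,N \right)} = 6 d$
$s{\left(B \right)} = \frac{2 B}{4 + 12 B}$ ($s{\left(B \right)} = \frac{2 B}{6 \cdot 2 B + 4} = \frac{2 B}{12 B + 4} = \frac{2 B}{4 + 12 B}$)
$v{\left(L,Y \right)} = \frac{15 L}{89}$ ($v{\left(L,Y \right)} = \frac{6 \left(-5\right)}{2 \left(1 + 3 \cdot 6 \left(-5\right)\right)} L = \frac{1}{2} \left(-30\right) \frac{1}{1 + 3 \left(-30\right)} L = \frac{1}{2} \left(-30\right) \frac{1}{1 - 90} L = \frac{1}{2} \left(-30\right) \frac{1}{-89} L = \frac{1}{2} \left(-30\right) \left(- \frac{1}{89}\right) L = \frac{15 L}{89}$)
$- \frac{73309}{v{\left(215,257 \right)}} = - \frac{73309}{\frac{15}{89} \cdot 215} = - \frac{73309}{\frac{3225}{89}} = \left(-73309\right) \frac{89}{3225} = - \frac{6524501}{3225}$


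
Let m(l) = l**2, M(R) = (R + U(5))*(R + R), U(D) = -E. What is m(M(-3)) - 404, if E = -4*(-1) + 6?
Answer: 5680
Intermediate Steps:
E = 10 (E = 4 + 6 = 10)
U(D) = -10 (U(D) = -1*10 = -10)
M(R) = 2*R*(-10 + R) (M(R) = (R - 10)*(R + R) = (-10 + R)*(2*R) = 2*R*(-10 + R))
m(M(-3)) - 404 = (2*(-3)*(-10 - 3))**2 - 404 = (2*(-3)*(-13))**2 - 404 = 78**2 - 404 = 6084 - 404 = 5680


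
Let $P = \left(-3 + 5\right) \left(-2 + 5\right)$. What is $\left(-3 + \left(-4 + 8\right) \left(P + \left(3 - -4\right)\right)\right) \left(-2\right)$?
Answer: $-98$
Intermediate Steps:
$P = 6$ ($P = 2 \cdot 3 = 6$)
$\left(-3 + \left(-4 + 8\right) \left(P + \left(3 - -4\right)\right)\right) \left(-2\right) = \left(-3 + \left(-4 + 8\right) \left(6 + \left(3 - -4\right)\right)\right) \left(-2\right) = \left(-3 + 4 \left(6 + \left(3 + 4\right)\right)\right) \left(-2\right) = \left(-3 + 4 \left(6 + 7\right)\right) \left(-2\right) = \left(-3 + 4 \cdot 13\right) \left(-2\right) = \left(-3 + 52\right) \left(-2\right) = 49 \left(-2\right) = -98$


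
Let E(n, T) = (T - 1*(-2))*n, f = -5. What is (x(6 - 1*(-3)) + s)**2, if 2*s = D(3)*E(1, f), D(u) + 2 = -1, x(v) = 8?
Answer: 625/4 ≈ 156.25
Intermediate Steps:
D(u) = -3 (D(u) = -2 - 1 = -3)
E(n, T) = n*(2 + T) (E(n, T) = (T + 2)*n = (2 + T)*n = n*(2 + T))
s = 9/2 (s = (-3*(2 - 5))/2 = (-3*(-3))/2 = (1/2)*9 = 9/2 ≈ 4.5000)
(x(6 - 1*(-3)) + s)**2 = (8 + 9/2)**2 = (25/2)**2 = 625/4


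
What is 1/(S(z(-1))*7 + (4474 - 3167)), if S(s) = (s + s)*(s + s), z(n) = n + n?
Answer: 1/1419 ≈ 0.00070472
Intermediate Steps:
z(n) = 2*n
S(s) = 4*s**2 (S(s) = (2*s)*(2*s) = 4*s**2)
1/(S(z(-1))*7 + (4474 - 3167)) = 1/((4*(2*(-1))**2)*7 + (4474 - 3167)) = 1/((4*(-2)**2)*7 + 1307) = 1/((4*4)*7 + 1307) = 1/(16*7 + 1307) = 1/(112 + 1307) = 1/1419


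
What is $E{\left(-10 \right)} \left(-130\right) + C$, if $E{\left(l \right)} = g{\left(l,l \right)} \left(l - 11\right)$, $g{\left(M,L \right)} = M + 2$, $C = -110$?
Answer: $-21950$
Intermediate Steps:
$g{\left(M,L \right)} = 2 + M$
$E{\left(l \right)} = \left(-11 + l\right) \left(2 + l\right)$ ($E{\left(l \right)} = \left(2 + l\right) \left(l - 11\right) = \left(2 + l\right) \left(-11 + l\right) = \left(-11 + l\right) \left(2 + l\right)$)
$E{\left(-10 \right)} \left(-130\right) + C = \left(-11 - 10\right) \left(2 - 10\right) \left(-130\right) - 110 = \left(-21\right) \left(-8\right) \left(-130\right) - 110 = 168 \left(-130\right) - 110 = -21840 - 110 = -21950$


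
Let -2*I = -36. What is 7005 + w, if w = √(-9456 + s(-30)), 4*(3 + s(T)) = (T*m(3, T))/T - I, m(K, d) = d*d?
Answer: 7005 + 3*I*√4106/2 ≈ 7005.0 + 96.117*I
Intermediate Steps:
m(K, d) = d²
I = 18 (I = -½*(-36) = 18)
s(T) = -15/2 + T²/4 (s(T) = -3 + ((T*T²)/T - 1*18)/4 = -3 + (T³/T - 18)/4 = -3 + (T² - 18)/4 = -3 + (-18 + T²)/4 = -3 + (-9/2 + T²/4) = -15/2 + T²/4)
w = 3*I*√4106/2 (w = √(-9456 + (-15/2 + (¼)*(-30)²)) = √(-9456 + (-15/2 + (¼)*900)) = √(-9456 + (-15/2 + 225)) = √(-9456 + 435/2) = √(-18477/2) = 3*I*√4106/2 ≈ 96.117*I)
7005 + w = 7005 + 3*I*√4106/2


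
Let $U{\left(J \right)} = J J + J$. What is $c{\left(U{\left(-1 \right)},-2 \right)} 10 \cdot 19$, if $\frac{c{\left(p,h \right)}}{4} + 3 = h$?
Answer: $-3800$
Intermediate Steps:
$U{\left(J \right)} = J + J^{2}$ ($U{\left(J \right)} = J^{2} + J = J + J^{2}$)
$c{\left(p,h \right)} = -12 + 4 h$
$c{\left(U{\left(-1 \right)},-2 \right)} 10 \cdot 19 = \left(-12 + 4 \left(-2\right)\right) 10 \cdot 19 = \left(-12 - 8\right) 10 \cdot 19 = \left(-20\right) 10 \cdot 19 = \left(-200\right) 19 = -3800$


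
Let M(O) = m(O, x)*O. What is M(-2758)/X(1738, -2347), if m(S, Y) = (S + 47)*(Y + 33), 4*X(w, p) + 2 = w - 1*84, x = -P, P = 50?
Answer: -18158278/59 ≈ -3.0777e+5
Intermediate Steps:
x = -50 (x = -1*50 = -50)
X(w, p) = -43/2 + w/4 (X(w, p) = -½ + (w - 1*84)/4 = -½ + (w - 84)/4 = -½ + (-84 + w)/4 = -½ + (-21 + w/4) = -43/2 + w/4)
m(S, Y) = (33 + Y)*(47 + S) (m(S, Y) = (47 + S)*(33 + Y) = (33 + Y)*(47 + S))
M(O) = O*(-799 - 17*O) (M(O) = (1551 + 33*O + 47*(-50) + O*(-50))*O = (1551 + 33*O - 2350 - 50*O)*O = (-799 - 17*O)*O = O*(-799 - 17*O))
M(-2758)/X(1738, -2347) = (-17*(-2758)*(47 - 2758))/(-43/2 + (¼)*1738) = (-17*(-2758)*(-2711))/(-43/2 + 869/2) = -127107946/413 = -127107946*1/413 = -18158278/59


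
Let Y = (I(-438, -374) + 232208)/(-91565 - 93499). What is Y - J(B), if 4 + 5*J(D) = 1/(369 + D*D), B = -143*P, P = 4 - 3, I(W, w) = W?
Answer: -198056249/437802540 ≈ -0.45239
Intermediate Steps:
P = 1
B = -143 (B = -143*1 = -143)
J(D) = -⅘ + 1/(5*(369 + D²)) (J(D) = -⅘ + 1/(5*(369 + D*D)) = -⅘ + 1/(5*(369 + D²)))
Y = -10535/8412 (Y = (-438 + 232208)/(-91565 - 93499) = 231770/(-185064) = 231770*(-1/185064) = -10535/8412 ≈ -1.2524)
Y - J(B) = -10535/8412 - (-1475 - 4*(-143)²)/(5*(369 + (-143)²)) = -10535/8412 - (-1475 - 4*20449)/(5*(369 + 20449)) = -10535/8412 - (-1475 - 81796)/(5*20818) = -10535/8412 - (-83271)/(5*20818) = -10535/8412 - 1*(-83271/104090) = -10535/8412 + 83271/104090 = -198056249/437802540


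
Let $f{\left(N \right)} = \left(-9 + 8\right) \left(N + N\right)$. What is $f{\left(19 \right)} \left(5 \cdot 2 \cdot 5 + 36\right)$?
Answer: $-3268$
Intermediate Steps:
$f{\left(N \right)} = - 2 N$
$f{\left(19 \right)} \left(5 \cdot 2 \cdot 5 + 36\right) = \left(-2\right) 19 \left(5 \cdot 2 \cdot 5 + 36\right) = - 38 \left(10 \cdot 5 + 36\right) = - 38 \left(50 + 36\right) = \left(-38\right) 86 = -3268$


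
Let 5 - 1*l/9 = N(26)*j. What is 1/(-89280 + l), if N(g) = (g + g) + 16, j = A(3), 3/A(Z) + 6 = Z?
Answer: -1/88623 ≈ -1.1284e-5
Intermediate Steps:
A(Z) = 3/(-6 + Z)
j = -1 (j = 3/(-6 + 3) = 3/(-3) = 3*(-⅓) = -1)
N(g) = 16 + 2*g (N(g) = 2*g + 16 = 16 + 2*g)
l = 657 (l = 45 - 9*(16 + 2*26)*(-1) = 45 - 9*(16 + 52)*(-1) = 45 - 612*(-1) = 45 - 9*(-68) = 45 + 612 = 657)
1/(-89280 + l) = 1/(-89280 + 657) = 1/(-88623) = -1/88623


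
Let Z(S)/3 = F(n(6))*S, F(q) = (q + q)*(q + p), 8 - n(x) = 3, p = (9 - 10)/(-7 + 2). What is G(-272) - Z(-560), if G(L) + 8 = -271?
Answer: 87081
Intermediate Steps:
p = ⅕ (p = -1/(-5) = -1*(-⅕) = ⅕ ≈ 0.20000)
n(x) = 5 (n(x) = 8 - 1*3 = 8 - 3 = 5)
F(q) = 2*q*(⅕ + q) (F(q) = (q + q)*(q + ⅕) = (2*q)*(⅕ + q) = 2*q*(⅕ + q))
G(L) = -279 (G(L) = -8 - 271 = -279)
Z(S) = 156*S (Z(S) = 3*(((⅖)*5*(1 + 5*5))*S) = 3*(((⅖)*5*(1 + 25))*S) = 3*(((⅖)*5*26)*S) = 3*(52*S) = 156*S)
G(-272) - Z(-560) = -279 - 156*(-560) = -279 - 1*(-87360) = -279 + 87360 = 87081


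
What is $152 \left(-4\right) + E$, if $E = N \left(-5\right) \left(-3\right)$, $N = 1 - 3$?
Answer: $-638$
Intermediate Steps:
$N = -2$ ($N = 1 - 3 = -2$)
$E = -30$ ($E = \left(-2\right) \left(-5\right) \left(-3\right) = 10 \left(-3\right) = -30$)
$152 \left(-4\right) + E = 152 \left(-4\right) - 30 = -608 - 30 = -638$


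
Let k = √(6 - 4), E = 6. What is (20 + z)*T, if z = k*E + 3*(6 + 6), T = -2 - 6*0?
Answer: -112 - 12*√2 ≈ -128.97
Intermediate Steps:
T = -2 (T = -2 + 0 = -2)
k = √2 ≈ 1.4142
z = 36 + 6*√2 (z = √2*6 + 3*(6 + 6) = 6*√2 + 3*12 = 6*√2 + 36 = 36 + 6*√2 ≈ 44.485)
(20 + z)*T = (20 + (36 + 6*√2))*(-2) = (56 + 6*√2)*(-2) = -112 - 12*√2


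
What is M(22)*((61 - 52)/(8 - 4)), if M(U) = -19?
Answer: -171/4 ≈ -42.750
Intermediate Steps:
M(22)*((61 - 52)/(8 - 4)) = -19*(61 - 52)/(8 - 4) = -171/4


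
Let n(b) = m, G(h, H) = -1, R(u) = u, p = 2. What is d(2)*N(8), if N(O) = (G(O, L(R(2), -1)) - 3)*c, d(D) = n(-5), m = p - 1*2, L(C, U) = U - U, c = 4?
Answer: 0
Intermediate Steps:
L(C, U) = 0
m = 0 (m = 2 - 1*2 = 2 - 2 = 0)
n(b) = 0
d(D) = 0
N(O) = -16 (N(O) = (-1 - 3)*4 = -4*4 = -16)
d(2)*N(8) = 0*(-16) = 0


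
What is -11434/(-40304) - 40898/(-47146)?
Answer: 49714099/43185736 ≈ 1.1512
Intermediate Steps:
-11434/(-40304) - 40898/(-47146) = -11434*(-1/40304) - 40898*(-1/47146) = 5717/20152 + 1859/2143 = 49714099/43185736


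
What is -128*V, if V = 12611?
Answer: -1614208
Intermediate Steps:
-128*V = -128*12611 = -1614208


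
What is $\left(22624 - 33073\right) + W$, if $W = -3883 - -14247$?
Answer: $-85$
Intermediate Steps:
$W = 10364$ ($W = -3883 + 14247 = 10364$)
$\left(22624 - 33073\right) + W = \left(22624 - 33073\right) + 10364 = -10449 + 10364 = -85$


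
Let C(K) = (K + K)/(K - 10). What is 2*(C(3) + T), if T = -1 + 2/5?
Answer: -102/35 ≈ -2.9143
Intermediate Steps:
C(K) = 2*K/(-10 + K) (C(K) = (2*K)/(-10 + K) = 2*K/(-10 + K))
T = -⅗ (T = -1 + 2*(⅕) = -1 + ⅖ = -⅗ ≈ -0.60000)
2*(C(3) + T) = 2*(2*3/(-10 + 3) - ⅗) = 2*(2*3/(-7) - ⅗) = 2*(2*3*(-⅐) - ⅗) = 2*(-6/7 - ⅗) = 2*(-51/35) = -102/35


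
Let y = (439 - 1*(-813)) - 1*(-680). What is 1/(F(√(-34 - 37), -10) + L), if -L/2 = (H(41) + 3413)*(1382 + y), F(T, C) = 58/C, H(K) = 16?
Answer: -5/113637089 ≈ -4.4000e-8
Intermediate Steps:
y = 1932 (y = (439 + 813) + 680 = 1252 + 680 = 1932)
L = -22727412 (L = -2*(16 + 3413)*(1382 + 1932) = -6858*3314 = -2*11363706 = -22727412)
1/(F(√(-34 - 37), -10) + L) = 1/(58/(-10) - 22727412) = 1/(58*(-⅒) - 22727412) = 1/(-29/5 - 22727412) = 1/(-113637089/5) = -5/113637089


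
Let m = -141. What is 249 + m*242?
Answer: -33873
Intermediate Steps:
249 + m*242 = 249 - 141*242 = 249 - 34122 = -33873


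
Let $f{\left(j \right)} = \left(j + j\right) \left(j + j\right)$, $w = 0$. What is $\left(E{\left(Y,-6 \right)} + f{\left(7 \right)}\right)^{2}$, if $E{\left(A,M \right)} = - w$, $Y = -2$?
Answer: $38416$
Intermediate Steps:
$E{\left(A,M \right)} = 0$ ($E{\left(A,M \right)} = \left(-1\right) 0 = 0$)
$f{\left(j \right)} = 4 j^{2}$ ($f{\left(j \right)} = 2 j 2 j = 4 j^{2}$)
$\left(E{\left(Y,-6 \right)} + f{\left(7 \right)}\right)^{2} = \left(0 + 4 \cdot 7^{2}\right)^{2} = \left(0 + 4 \cdot 49\right)^{2} = \left(0 + 196\right)^{2} = 196^{2} = 38416$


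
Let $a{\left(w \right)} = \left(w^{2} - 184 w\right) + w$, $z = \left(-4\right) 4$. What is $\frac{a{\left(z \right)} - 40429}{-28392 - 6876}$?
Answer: $\frac{12415}{11756} \approx 1.0561$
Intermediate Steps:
$z = -16$
$a{\left(w \right)} = w^{2} - 183 w$
$\frac{a{\left(z \right)} - 40429}{-28392 - 6876} = \frac{- 16 \left(-183 - 16\right) - 40429}{-28392 - 6876} = \frac{\left(-16\right) \left(-199\right) - 40429}{-35268} = \left(3184 - 40429\right) \left(- \frac{1}{35268}\right) = \left(-37245\right) \left(- \frac{1}{35268}\right) = \frac{12415}{11756}$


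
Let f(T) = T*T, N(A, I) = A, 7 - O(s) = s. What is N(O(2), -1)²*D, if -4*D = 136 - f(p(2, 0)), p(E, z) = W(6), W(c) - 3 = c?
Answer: -1375/4 ≈ -343.75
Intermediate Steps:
O(s) = 7 - s
W(c) = 3 + c
p(E, z) = 9 (p(E, z) = 3 + 6 = 9)
f(T) = T²
D = -55/4 (D = -(136 - 1*9²)/4 = -(136 - 1*81)/4 = -(136 - 81)/4 = -¼*55 = -55/4 ≈ -13.750)
N(O(2), -1)²*D = (7 - 1*2)²*(-55/4) = (7 - 2)²*(-55/4) = 5²*(-55/4) = 25*(-55/4) = -1375/4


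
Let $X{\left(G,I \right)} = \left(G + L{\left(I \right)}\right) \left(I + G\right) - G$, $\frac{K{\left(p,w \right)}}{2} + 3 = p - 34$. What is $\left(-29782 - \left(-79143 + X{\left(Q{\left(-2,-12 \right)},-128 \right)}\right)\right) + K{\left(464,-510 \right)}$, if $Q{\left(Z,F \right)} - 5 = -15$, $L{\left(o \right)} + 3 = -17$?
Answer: $46065$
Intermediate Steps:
$K{\left(p,w \right)} = -74 + 2 p$ ($K{\left(p,w \right)} = -6 + 2 \left(p - 34\right) = -6 + 2 \left(-34 + p\right) = -6 + \left(-68 + 2 p\right) = -74 + 2 p$)
$L{\left(o \right)} = -20$ ($L{\left(o \right)} = -3 - 17 = -20$)
$Q{\left(Z,F \right)} = -10$ ($Q{\left(Z,F \right)} = 5 - 15 = -10$)
$X{\left(G,I \right)} = - G + \left(-20 + G\right) \left(G + I\right)$ ($X{\left(G,I \right)} = \left(G - 20\right) \left(I + G\right) - G = \left(-20 + G\right) \left(G + I\right) - G = - G + \left(-20 + G\right) \left(G + I\right)$)
$\left(-29782 - \left(-79143 + X{\left(Q{\left(-2,-12 \right)},-128 \right)}\right)\right) + K{\left(464,-510 \right)} = \left(-29782 - \left(-79043 + 210 + 3840\right)\right) + \left(-74 + 2 \cdot 464\right) = \left(-29782 + \left(79143 - \left(100 + 210 + 2560 + 1280\right)\right)\right) + \left(-74 + 928\right) = \left(-29782 + \left(79143 - 4150\right)\right) + 854 = \left(-29782 + 74993\right) + 854 = 45211 + 854 = 46065$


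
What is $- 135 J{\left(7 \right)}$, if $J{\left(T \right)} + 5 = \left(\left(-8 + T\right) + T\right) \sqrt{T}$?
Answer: $675 - 810 \sqrt{7} \approx -1468.1$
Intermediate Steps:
$J{\left(T \right)} = -5 + \sqrt{T} \left(-8 + 2 T\right)$ ($J{\left(T \right)} = -5 + \left(\left(-8 + T\right) + T\right) \sqrt{T} = -5 + \left(-8 + 2 T\right) \sqrt{T} = -5 + \sqrt{T} \left(-8 + 2 T\right)$)
$- 135 J{\left(7 \right)} = - 135 \left(-5 - 8 \sqrt{7} + 2 \cdot 7^{\frac{3}{2}}\right) = - 135 \left(-5 - 8 \sqrt{7} + 2 \cdot 7 \sqrt{7}\right) = - 135 \left(-5 - 8 \sqrt{7} + 14 \sqrt{7}\right) = - 135 \left(-5 + 6 \sqrt{7}\right) = 675 - 810 \sqrt{7}$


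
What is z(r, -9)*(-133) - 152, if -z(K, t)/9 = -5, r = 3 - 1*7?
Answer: -6137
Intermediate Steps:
r = -4 (r = 3 - 7 = -4)
z(K, t) = 45 (z(K, t) = -9*(-5) = 45)
z(r, -9)*(-133) - 152 = 45*(-133) - 152 = -5985 - 152 = -6137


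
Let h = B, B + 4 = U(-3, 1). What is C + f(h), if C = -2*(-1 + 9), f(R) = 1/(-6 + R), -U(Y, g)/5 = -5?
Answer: -239/15 ≈ -15.933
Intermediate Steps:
U(Y, g) = 25 (U(Y, g) = -5*(-5) = 25)
B = 21 (B = -4 + 25 = 21)
h = 21
C = -16 (C = -2*8 = -16)
C + f(h) = -16 + 1/(-6 + 21) = -16 + 1/15 = -239/15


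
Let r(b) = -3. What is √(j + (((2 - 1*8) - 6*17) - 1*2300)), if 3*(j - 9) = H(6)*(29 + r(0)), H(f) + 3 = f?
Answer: I*√2373 ≈ 48.713*I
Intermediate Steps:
H(f) = -3 + f
j = 35 (j = 9 + ((-3 + 6)*(29 - 3))/3 = 9 + (3*26)/3 = 9 + (⅓)*78 = 9 + 26 = 35)
√(j + (((2 - 1*8) - 6*17) - 1*2300)) = √(35 + (((2 - 1*8) - 6*17) - 1*2300)) = √(35 + (((2 - 8) - 102) - 2300)) = √(35 + ((-6 - 102) - 2300)) = √(35 + (-108 - 2300)) = √(35 - 2408) = √(-2373) = I*√2373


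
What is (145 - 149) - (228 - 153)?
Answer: -79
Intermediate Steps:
(145 - 149) - (228 - 153) = -4 - 1*75 = -4 - 75 = -79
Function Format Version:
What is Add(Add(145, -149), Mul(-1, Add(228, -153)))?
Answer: -79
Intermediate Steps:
Add(Add(145, -149), Mul(-1, Add(228, -153))) = Add(-4, Mul(-1, 75)) = Add(-4, -75) = -79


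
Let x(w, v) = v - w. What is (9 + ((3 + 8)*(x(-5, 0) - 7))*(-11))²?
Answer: 63001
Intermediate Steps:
(9 + ((3 + 8)*(x(-5, 0) - 7))*(-11))² = (9 + ((3 + 8)*((0 - 1*(-5)) - 7))*(-11))² = (9 + (11*((0 + 5) - 7))*(-11))² = (9 + (11*(5 - 7))*(-11))² = (9 + (11*(-2))*(-11))² = (9 - 22*(-11))² = (9 + 242)² = 251² = 63001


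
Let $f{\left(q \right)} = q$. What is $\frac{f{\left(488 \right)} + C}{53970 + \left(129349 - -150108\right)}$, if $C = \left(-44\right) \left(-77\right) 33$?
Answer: $\frac{112292}{333427} \approx 0.33678$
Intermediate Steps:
$C = 111804$ ($C = 3388 \cdot 33 = 111804$)
$\frac{f{\left(488 \right)} + C}{53970 + \left(129349 - -150108\right)} = \frac{488 + 111804}{53970 + \left(129349 - -150108\right)} = \frac{112292}{53970 + \left(129349 + 150108\right)} = \frac{112292}{53970 + 279457} = \frac{112292}{333427}$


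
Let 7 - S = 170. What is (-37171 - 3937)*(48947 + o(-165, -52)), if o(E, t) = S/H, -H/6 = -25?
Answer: -150905145398/75 ≈ -2.0121e+9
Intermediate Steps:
S = -163 (S = 7 - 1*170 = 7 - 170 = -163)
H = 150 (H = -6*(-25) = 150)
o(E, t) = -163/150
(-37171 - 3937)*(48947 + o(-165, -52)) = (-37171 - 3937)*(48947 - 163/150) = -41108*7341887/150 = -150905145398/75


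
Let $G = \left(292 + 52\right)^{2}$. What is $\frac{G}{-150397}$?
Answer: $- \frac{118336}{150397} \approx -0.78682$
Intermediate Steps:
$G = 118336$ ($G = 344^{2} = 118336$)
$\frac{G}{-150397} = \frac{118336}{-150397} = 118336 \left(- \frac{1}{150397}\right) = - \frac{118336}{150397}$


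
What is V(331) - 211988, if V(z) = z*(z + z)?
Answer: 7134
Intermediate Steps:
V(z) = 2*z**2 (V(z) = z*(2*z) = 2*z**2)
V(331) - 211988 = 2*331**2 - 211988 = 2*109561 - 211988 = 219122 - 211988 = 7134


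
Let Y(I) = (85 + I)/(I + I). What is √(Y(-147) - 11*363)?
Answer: 2*I*√440205/21 ≈ 63.189*I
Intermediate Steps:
Y(I) = (85 + I)/(2*I) (Y(I) = (85 + I)/((2*I)) = (85 + I)*(1/(2*I)) = (85 + I)/(2*I))
√(Y(-147) - 11*363) = √((½)*(85 - 147)/(-147) - 11*363) = √((½)*(-1/147)*(-62) - 3993) = √(31/147 - 3993) = √(-586940/147) = 2*I*√440205/21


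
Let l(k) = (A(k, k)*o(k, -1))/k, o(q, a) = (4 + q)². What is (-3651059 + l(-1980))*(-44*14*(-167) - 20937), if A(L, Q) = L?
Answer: 20771915395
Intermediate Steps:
l(k) = (4 + k)² (l(k) = (k*(4 + k)²)/k = (4 + k)²)
(-3651059 + l(-1980))*(-44*14*(-167) - 20937) = (-3651059 + (4 - 1980)²)*(-44*14*(-167) - 20937) = (-3651059 + (-1976)²)*(-616*(-167) - 20937) = (-3651059 + 3904576)*(102872 - 20937) = 253517*81935 = 20771915395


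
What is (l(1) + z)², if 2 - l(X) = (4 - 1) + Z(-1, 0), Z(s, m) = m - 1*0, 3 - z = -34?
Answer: 1296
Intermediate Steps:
z = 37 (z = 3 - 1*(-34) = 3 + 34 = 37)
Z(s, m) = m (Z(s, m) = m + 0 = m)
l(X) = -1 (l(X) = 2 - ((4 - 1) + 0) = 2 - (3 + 0) = 2 - 1*3 = 2 - 3 = -1)
(l(1) + z)² = (-1 + 37)² = 36² = 1296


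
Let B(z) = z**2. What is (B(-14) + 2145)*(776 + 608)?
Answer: 3239944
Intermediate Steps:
(B(-14) + 2145)*(776 + 608) = ((-14)**2 + 2145)*(776 + 608) = (196 + 2145)*1384 = 2341*1384 = 3239944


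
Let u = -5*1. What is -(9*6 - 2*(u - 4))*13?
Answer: -936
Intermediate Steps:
u = -5
-(9*6 - 2*(u - 4))*13 = -(9*6 - 2*(-5 - 4))*13 = -(54 - 2*(-9))*13 = -(54 + 18)*13 = -72*13 = -1*936 = -936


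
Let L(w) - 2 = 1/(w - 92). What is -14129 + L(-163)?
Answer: -3602386/255 ≈ -14127.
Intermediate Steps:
L(w) = 2 + 1/(-92 + w) (L(w) = 2 + 1/(w - 92) = 2 + 1/(-92 + w))
-14129 + L(-163) = -14129 + (-183 + 2*(-163))/(-92 - 163) = -14129 + (-183 - 326)/(-255) = -14129 - 1/255*(-509) = -14129 + 509/255 = -3602386/255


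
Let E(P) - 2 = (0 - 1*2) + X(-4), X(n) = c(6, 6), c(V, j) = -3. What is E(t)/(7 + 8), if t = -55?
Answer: -⅕ ≈ -0.20000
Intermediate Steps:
X(n) = -3
E(P) = -3 (E(P) = 2 + ((0 - 1*2) - 3) = 2 + ((0 - 2) - 3) = 2 + (-2 - 3) = 2 - 5 = -3)
E(t)/(7 + 8) = -3/(7 + 8) = -3/15 = -3*1/15 = -⅕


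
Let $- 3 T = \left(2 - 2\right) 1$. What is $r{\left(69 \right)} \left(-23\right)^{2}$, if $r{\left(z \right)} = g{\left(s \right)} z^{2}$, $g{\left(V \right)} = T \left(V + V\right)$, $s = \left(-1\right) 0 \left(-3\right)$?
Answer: $0$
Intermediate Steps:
$T = 0$ ($T = - \frac{\left(2 - 2\right) 1}{3} = - \frac{0 \cdot 1}{3} = \left(- \frac{1}{3}\right) 0 = 0$)
$s = 0$ ($s = 0 \left(-3\right) = 0$)
$g{\left(V \right)} = 0$ ($g{\left(V \right)} = 0 \left(V + V\right) = 0 \cdot 2 V = 0$)
$r{\left(z \right)} = 0$ ($r{\left(z \right)} = 0 z^{2} = 0$)
$r{\left(69 \right)} \left(-23\right)^{2} = 0 \left(-23\right)^{2} = 0 \cdot 529 = 0$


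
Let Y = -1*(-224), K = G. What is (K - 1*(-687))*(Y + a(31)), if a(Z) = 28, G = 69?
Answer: 190512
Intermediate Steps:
K = 69
Y = 224
(K - 1*(-687))*(Y + a(31)) = (69 - 1*(-687))*(224 + 28) = (69 + 687)*252 = 756*252 = 190512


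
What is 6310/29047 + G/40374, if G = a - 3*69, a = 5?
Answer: 124446223/586371789 ≈ 0.21223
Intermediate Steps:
G = -202 (G = 5 - 3*69 = 5 - 207 = -202)
6310/29047 + G/40374 = 6310/29047 - 202/40374 = 6310*(1/29047) - 202*1/40374 = 6310/29047 - 101/20187 = 124446223/586371789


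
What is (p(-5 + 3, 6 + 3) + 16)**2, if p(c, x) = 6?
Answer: 484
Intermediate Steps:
(p(-5 + 3, 6 + 3) + 16)**2 = (6 + 16)**2 = 22**2 = 484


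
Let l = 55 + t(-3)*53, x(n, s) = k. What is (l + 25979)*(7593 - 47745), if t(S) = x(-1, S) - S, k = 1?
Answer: -1053829392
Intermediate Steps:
x(n, s) = 1
t(S) = 1 - S
l = 267 (l = 55 + (1 - 1*(-3))*53 = 55 + (1 + 3)*53 = 55 + 4*53 = 55 + 212 = 267)
(l + 25979)*(7593 - 47745) = (267 + 25979)*(7593 - 47745) = 26246*(-40152) = -1053829392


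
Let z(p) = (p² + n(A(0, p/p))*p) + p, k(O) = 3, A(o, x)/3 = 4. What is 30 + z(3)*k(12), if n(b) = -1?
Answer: 57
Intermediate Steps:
A(o, x) = 12 (A(o, x) = 3*4 = 12)
z(p) = p² (z(p) = (p² - p) + p = p²)
30 + z(3)*k(12) = 30 + 3²*3 = 30 + 9*3 = 30 + 27 = 57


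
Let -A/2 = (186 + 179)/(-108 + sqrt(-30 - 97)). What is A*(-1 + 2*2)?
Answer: 236520/11791 + 2190*I*sqrt(127)/11791 ≈ 20.059 + 2.0931*I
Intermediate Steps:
A = -730/(-108 + I*sqrt(127)) (A = -2*(186 + 179)/(-108 + sqrt(-30 - 97)) = -730/(-108 + sqrt(-127)) = -730/(-108 + I*sqrt(127)) ≈ 6.6865 + 0.69771*I)
A*(-1 + 2*2) = (78840/11791 + 730*I*sqrt(127)/11791)*(-1 + 2*2) = (78840/11791 + 730*I*sqrt(127)/11791)*(-1 + 4) = (78840/11791 + 730*I*sqrt(127)/11791)*3 = 236520/11791 + 2190*I*sqrt(127)/11791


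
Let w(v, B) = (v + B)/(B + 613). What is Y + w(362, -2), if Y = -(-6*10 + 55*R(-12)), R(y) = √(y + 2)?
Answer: 37020/611 - 55*I*√10 ≈ 60.589 - 173.93*I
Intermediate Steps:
R(y) = √(2 + y)
w(v, B) = (B + v)/(613 + B)
Y = 60 - 55*I*√10 (Y = -(-6*10 + 55*√(2 - 12)) = -(-60 + 55*√(-10)) = -(-60 + 55*(I*√10)) = -(-60 + 55*I*√10) = 60 - 55*I*√10 ≈ 60.0 - 173.93*I)
Y + w(362, -2) = (60 - 55*I*√10) + (-2 + 362)/(613 - 2) = (60 - 55*I*√10) + 360/611 = 37020/611 - 55*I*√10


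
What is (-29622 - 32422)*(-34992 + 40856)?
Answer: -363826016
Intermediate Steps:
(-29622 - 32422)*(-34992 + 40856) = -62044*5864 = -363826016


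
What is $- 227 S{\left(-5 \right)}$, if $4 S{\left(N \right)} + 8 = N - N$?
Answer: $454$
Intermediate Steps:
$S{\left(N \right)} = -2$ ($S{\left(N \right)} = -2 + \frac{N - N}{4} = -2 + \frac{1}{4} \cdot 0 = -2 + 0 = -2$)
$- 227 S{\left(-5 \right)} = \left(-227\right) \left(-2\right) = 454$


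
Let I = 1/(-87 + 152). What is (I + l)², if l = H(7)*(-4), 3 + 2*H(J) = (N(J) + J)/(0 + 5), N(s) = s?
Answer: 729/4225 ≈ 0.17254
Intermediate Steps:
H(J) = -3/2 + J/5 (H(J) = -3/2 + ((J + J)/(0 + 5))/2 = -3/2 + ((2*J)/5)/2 = -3/2 + ((2*J)*(⅕))/2 = -3/2 + (2*J/5)/2 = -3/2 + J/5)
I = 1/65 ≈ 0.015385
l = ⅖ (l = (-3/2 + (⅕)*7)*(-4) = (-3/2 + 7/5)*(-4) = -⅒*(-4) = ⅖ ≈ 0.40000)
(I + l)² = (1/65 + ⅖)² = (27/65)² = 729/4225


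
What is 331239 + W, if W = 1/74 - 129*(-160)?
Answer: 26039047/74 ≈ 3.5188e+5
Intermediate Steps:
W = 1527361/74 (W = 1/74 + 20640 = 1527361/74 ≈ 20640.)
331239 + W = 331239 + 1527361/74 = 26039047/74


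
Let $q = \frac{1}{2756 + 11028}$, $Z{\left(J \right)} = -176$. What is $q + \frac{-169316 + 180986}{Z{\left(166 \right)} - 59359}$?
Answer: $- \frac{10719983}{54708696} \approx -0.19595$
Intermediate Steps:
$q = \frac{1}{13784} \approx 7.2548 \cdot 10^{-5}$
$q + \frac{-169316 + 180986}{Z{\left(166 \right)} - 59359} = \frac{1}{13784} + \frac{-169316 + 180986}{-176 - 59359} = \frac{1}{13784} + \frac{11670}{-59535} = \frac{1}{13784} + 11670 \left(- \frac{1}{59535}\right) = \frac{1}{13784} - \frac{778}{3969} = - \frac{10719983}{54708696}$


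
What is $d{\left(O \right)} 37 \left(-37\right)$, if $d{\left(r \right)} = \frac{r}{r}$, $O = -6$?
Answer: $-1369$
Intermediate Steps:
$d{\left(r \right)} = 1$
$d{\left(O \right)} 37 \left(-37\right) = 1 \cdot 37 \left(-37\right) = 37 \left(-37\right) = -1369$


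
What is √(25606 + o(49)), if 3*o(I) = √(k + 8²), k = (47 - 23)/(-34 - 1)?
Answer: √(282306150 + 210*√19390)/105 ≈ 160.03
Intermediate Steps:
k = -24/35 (k = 24/(-35) = 24*(-1/35) = -24/35 ≈ -0.68571)
o(I) = 2*√19390/105 (o(I) = √(-24/35 + 8²)/3 = √(-24/35 + 64)/3 = √(2216/35)/3 = (2*√19390/35)/3 = 2*√19390/105)
√(25606 + o(49)) = √(25606 + 2*√19390/105)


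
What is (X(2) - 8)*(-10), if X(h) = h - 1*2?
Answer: 80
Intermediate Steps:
X(h) = -2 + h (X(h) = h - 2 = -2 + h)
(X(2) - 8)*(-10) = ((-2 + 2) - 8)*(-10) = (0 - 8)*(-10) = -8*(-10) = 80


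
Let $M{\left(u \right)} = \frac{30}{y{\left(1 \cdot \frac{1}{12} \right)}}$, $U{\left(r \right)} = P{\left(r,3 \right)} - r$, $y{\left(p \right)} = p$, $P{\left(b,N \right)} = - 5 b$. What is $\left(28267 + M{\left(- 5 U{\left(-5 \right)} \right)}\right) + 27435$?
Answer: $56062$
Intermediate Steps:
$U{\left(r \right)} = - 6 r$ ($U{\left(r \right)} = - 5 r - r = - 6 r$)
$M{\left(u \right)} = 360$ ($M{\left(u \right)} = \frac{30}{1 \cdot \frac{1}{12}} = 30 \frac{1}{\frac{1}{12}} = 30 \cdot 12 = 360$)
$\left(28267 + M{\left(- 5 U{\left(-5 \right)} \right)}\right) + 27435 = \left(28267 + 360\right) + 27435 = 28627 + 27435 = 56062$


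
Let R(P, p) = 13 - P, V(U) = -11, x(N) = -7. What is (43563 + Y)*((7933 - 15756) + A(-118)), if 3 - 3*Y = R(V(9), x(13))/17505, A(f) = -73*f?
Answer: 603206959292/17505 ≈ 3.4459e+7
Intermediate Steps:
Y = 17497/17505 (Y = 1 - (13 - 1*(-11))/(3*17505) = 1 - (13 + 11)/(3*17505) = 1 - 8/17505 = 17497/17505 ≈ 0.99954)
(43563 + Y)*((7933 - 15756) + A(-118)) = (43563 + 17497/17505)*((7933 - 15756) - 73*(-118)) = 762587812*(-7823 + 8614)/17505 = (762587812/17505)*791 = 603206959292/17505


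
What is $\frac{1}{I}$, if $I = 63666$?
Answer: $\frac{1}{63666} \approx 1.5707 \cdot 10^{-5}$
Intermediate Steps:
$\frac{1}{I} = \frac{1}{63666}$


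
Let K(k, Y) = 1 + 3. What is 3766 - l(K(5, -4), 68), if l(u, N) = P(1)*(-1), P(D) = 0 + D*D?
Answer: 3767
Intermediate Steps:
K(k, Y) = 4
P(D) = D² (P(D) = 0 + D² = D²)
l(u, N) = -1 (l(u, N) = 1²*(-1) = 1*(-1) = -1)
3766 - l(K(5, -4), 68) = 3766 - 1*(-1) = 3766 + 1 = 3767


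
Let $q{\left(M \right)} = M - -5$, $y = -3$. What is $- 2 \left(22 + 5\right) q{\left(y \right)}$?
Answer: $-108$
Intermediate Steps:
$q{\left(M \right)} = 5 + M$ ($q{\left(M \right)} = M + 5 = 5 + M$)
$- 2 \left(22 + 5\right) q{\left(y \right)} = - 2 \left(22 + 5\right) \left(5 - 3\right) = \left(-2\right) 27 \cdot 2 = \left(-54\right) 2 = -108$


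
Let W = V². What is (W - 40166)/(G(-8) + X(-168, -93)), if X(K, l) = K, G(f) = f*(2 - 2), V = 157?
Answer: 15517/168 ≈ 92.363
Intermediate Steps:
G(f) = 0 (G(f) = f*0 = 0)
W = 24649 (W = 157² = 24649)
(W - 40166)/(G(-8) + X(-168, -93)) = (24649 - 40166)/(0 - 168) = -15517/(-168) = -15517*(-1/168) = 15517/168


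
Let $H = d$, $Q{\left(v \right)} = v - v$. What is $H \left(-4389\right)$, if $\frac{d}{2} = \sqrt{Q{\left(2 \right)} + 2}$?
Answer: $- 8778 \sqrt{2} \approx -12414.0$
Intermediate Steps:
$Q{\left(v \right)} = 0$
$d = 2 \sqrt{2}$ ($d = 2 \sqrt{0 + 2} = 2 \sqrt{2} \approx 2.8284$)
$H = 2 \sqrt{2} \approx 2.8284$
$H \left(-4389\right) = 2 \sqrt{2} \left(-4389\right) = - 8778 \sqrt{2}$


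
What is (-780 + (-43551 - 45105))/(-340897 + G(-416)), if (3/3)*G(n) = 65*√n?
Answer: 10162821364/38737507403 + 7751120*I*√26/38737507403 ≈ 0.26235 + 0.0010203*I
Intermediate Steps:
G(n) = 65*√n
(-780 + (-43551 - 45105))/(-340897 + G(-416)) = (-780 + (-43551 - 45105))/(-340897 + 65*√(-416)) = (-780 - 88656)/(-340897 + 65*(4*I*√26)) = -89436/(-340897 + 260*I*√26)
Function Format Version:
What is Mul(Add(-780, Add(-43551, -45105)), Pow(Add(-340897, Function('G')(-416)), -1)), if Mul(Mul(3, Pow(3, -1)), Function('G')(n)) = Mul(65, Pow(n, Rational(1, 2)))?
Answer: Add(Rational(10162821364, 38737507403), Mul(Rational(7751120, 38737507403), I, Pow(26, Rational(1, 2)))) ≈ Add(0.26235, Mul(0.0010203, I))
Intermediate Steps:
Function('G')(n) = Mul(65, Pow(n, Rational(1, 2)))
Mul(Add(-780, Add(-43551, -45105)), Pow(Add(-340897, Function('G')(-416)), -1)) = Mul(Add(-780, Add(-43551, -45105)), Pow(Add(-340897, Mul(65, Pow(-416, Rational(1, 2)))), -1)) = Mul(Add(-780, -88656), Pow(Add(-340897, Mul(65, Mul(4, I, Pow(26, Rational(1, 2))))), -1)) = Mul(-89436, Pow(Add(-340897, Mul(260, I, Pow(26, Rational(1, 2)))), -1))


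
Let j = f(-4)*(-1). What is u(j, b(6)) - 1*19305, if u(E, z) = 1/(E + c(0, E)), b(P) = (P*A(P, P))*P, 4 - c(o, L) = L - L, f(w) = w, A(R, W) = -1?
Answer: -154439/8 ≈ -19305.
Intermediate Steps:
j = 4 (j = -4*(-1) = 4)
c(o, L) = 4 (c(o, L) = 4 - (L - L) = 4 - 1*0 = 4 + 0 = 4)
b(P) = -P² (b(P) = (P*(-1))*P = (-P)*P = -P²)
u(E, z) = 1/(4 + E) (u(E, z) = 1/(E + 4) = 1/(4 + E))
u(j, b(6)) - 1*19305 = 1/(4 + 4) - 1*19305 = 1/8 - 19305 = ⅛ - 19305 = -154439/8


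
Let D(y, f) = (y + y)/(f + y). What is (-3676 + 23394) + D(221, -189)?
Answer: 315709/16 ≈ 19732.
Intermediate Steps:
D(y, f) = 2*y/(f + y) (D(y, f) = (2*y)/(f + y) = 2*y/(f + y))
(-3676 + 23394) + D(221, -189) = (-3676 + 23394) + 2*221/(-189 + 221) = 19718 + 2*221/32 = 19718 + 2*221*(1/32) = 19718 + 221/16 = 315709/16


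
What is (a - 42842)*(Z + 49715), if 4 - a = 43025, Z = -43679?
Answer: -518269068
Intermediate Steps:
a = -43021 (a = 4 - 1*43025 = 4 - 43025 = -43021)
(a - 42842)*(Z + 49715) = (-43021 - 42842)*(-43679 + 49715) = -85863*6036 = -518269068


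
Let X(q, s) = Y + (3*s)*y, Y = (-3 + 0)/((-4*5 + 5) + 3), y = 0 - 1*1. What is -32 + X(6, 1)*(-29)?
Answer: 191/4 ≈ 47.750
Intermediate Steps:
y = -1 (y = 0 - 1 = -1)
Y = ¼ (Y = -3/((-20 + 5) + 3) = -3/(-15 + 3) = -3/(-12) = -3*(-1/12) = ¼ ≈ 0.25000)
X(q, s) = ¼ - 3*s (X(q, s) = ¼ + (3*s)*(-1) = ¼ - 3*s)
-32 + X(6, 1)*(-29) = -32 + (¼ - 3*1)*(-29) = -32 + (¼ - 3)*(-29) = -32 - 11/4*(-29) = -32 + 319/4 = 191/4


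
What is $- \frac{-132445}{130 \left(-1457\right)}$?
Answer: $- \frac{26489}{37882} \approx -0.69925$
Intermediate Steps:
$- \frac{-132445}{130 \left(-1457\right)} = - \frac{-132445}{-189410} = - \frac{\left(-132445\right) \left(-1\right)}{189410} = \left(-1\right) \frac{26489}{37882} = - \frac{26489}{37882}$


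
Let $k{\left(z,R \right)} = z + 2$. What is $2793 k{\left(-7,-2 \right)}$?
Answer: $-13965$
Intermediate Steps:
$k{\left(z,R \right)} = 2 + z$
$2793 k{\left(-7,-2 \right)} = 2793 \left(2 - 7\right) = 2793 \left(-5\right) = -13965$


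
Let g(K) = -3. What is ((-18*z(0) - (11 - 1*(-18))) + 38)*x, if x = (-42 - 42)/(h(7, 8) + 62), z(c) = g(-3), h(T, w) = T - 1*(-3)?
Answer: -147/2 ≈ -73.500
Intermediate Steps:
h(T, w) = 3 + T (h(T, w) = T + 3 = 3 + T)
z(c) = -3
x = -7/6 (x = (-42 - 42)/((3 + 7) + 62) = -84/(10 + 62) = -84/72 = -84*1/72 = -7/6 ≈ -1.1667)
((-18*z(0) - (11 - 1*(-18))) + 38)*x = ((-18*(-3) - (11 - 1*(-18))) + 38)*(-7/6) = ((54 - (11 + 18)) + 38)*(-7/6) = ((54 - 1*29) + 38)*(-7/6) = ((54 - 29) + 38)*(-7/6) = (25 + 38)*(-7/6) = 63*(-7/6) = -147/2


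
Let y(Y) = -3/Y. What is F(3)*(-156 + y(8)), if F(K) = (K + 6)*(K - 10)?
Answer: 78813/8 ≈ 9851.6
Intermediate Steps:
F(K) = (-10 + K)*(6 + K) (F(K) = (6 + K)*(-10 + K) = (-10 + K)*(6 + K))
F(3)*(-156 + y(8)) = (-60 + 3² - 4*3)*(-156 - 3/8) = (-60 + 9 - 12)*(-156 - 3*⅛) = -63*(-156 - 3/8) = -63*(-1251/8) = 78813/8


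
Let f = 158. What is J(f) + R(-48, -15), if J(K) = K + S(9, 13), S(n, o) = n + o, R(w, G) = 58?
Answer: 238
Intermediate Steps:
J(K) = 22 + K (J(K) = K + (9 + 13) = K + 22 = 22 + K)
J(f) + R(-48, -15) = (22 + 158) + 58 = 180 + 58 = 238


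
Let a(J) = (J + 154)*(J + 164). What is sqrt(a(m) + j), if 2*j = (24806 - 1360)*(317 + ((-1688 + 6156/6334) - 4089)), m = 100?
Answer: I*sqrt(641202082213038)/3167 ≈ 7995.6*I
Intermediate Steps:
a(J) = (154 + J)*(164 + J)
j = -202675922466/3167 (j = ((24806 - 1360)*(317 + ((-1688 + 6156/6334) - 4089)))/2 = (23446*(317 + ((-1688 + 6156*(1/6334)) - 4089)))/2 = (23446*(317 + ((-1688 + 3078/3167) - 4089)))/2 = (23446*(317 + (-5342818/3167 - 4089)))/2 = (23446*(317 - 18292681/3167))/2 = (23446*(-17288742/3167))/2 = (1/2)*(-405351844932/3167) = -202675922466/3167 ≈ -6.3996e+7)
sqrt(a(m) + j) = sqrt((25256 + 100**2 + 318*100) - 202675922466/3167) = sqrt((25256 + 10000 + 31800) - 202675922466/3167) = sqrt(67056 - 202675922466/3167) = sqrt(-202463556114/3167) = I*sqrt(641202082213038)/3167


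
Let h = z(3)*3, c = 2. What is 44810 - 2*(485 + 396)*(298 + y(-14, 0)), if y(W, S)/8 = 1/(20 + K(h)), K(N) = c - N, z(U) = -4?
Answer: -8171570/17 ≈ -4.8068e+5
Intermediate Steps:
h = -12 (h = -4*3 = -12)
K(N) = 2 - N
y(W, S) = 4/17 (y(W, S) = 8/(20 + (2 - 1*(-12))) = 8/(20 + (2 + 12)) = 8/(20 + 14) = 8/34 = 8*(1/34) = 4/17)
44810 - 2*(485 + 396)*(298 + y(-14, 0)) = 44810 - 2*(485 + 396)*(298 + 4/17) = 44810 - 1762*5070/17 = 44810 - 2*4466670/17 = 44810 - 8933340/17 = -8171570/17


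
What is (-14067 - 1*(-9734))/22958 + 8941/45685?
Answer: 7314373/1048836230 ≈ 0.0069738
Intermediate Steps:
(-14067 - 1*(-9734))/22958 + 8941/45685 = (-14067 + 9734)*(1/22958) + 8941*(1/45685) = -4333*1/22958 + 8941/45685 = -4333/22958 + 8941/45685 = 7314373/1048836230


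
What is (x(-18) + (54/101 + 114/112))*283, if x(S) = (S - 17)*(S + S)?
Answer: 2019301503/5656 ≈ 3.5702e+5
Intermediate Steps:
x(S) = 2*S*(-17 + S) (x(S) = (-17 + S)*(2*S) = 2*S*(-17 + S))
(x(-18) + (54/101 + 114/112))*283 = (2*(-18)*(-17 - 18) + (54/101 + 114/112))*283 = (2*(-18)*(-35) + (54*(1/101) + 114*(1/112)))*283 = (1260 + (54/101 + 57/56))*283 = (1260 + 8781/5656)*283 = (7135341/5656)*283 = 2019301503/5656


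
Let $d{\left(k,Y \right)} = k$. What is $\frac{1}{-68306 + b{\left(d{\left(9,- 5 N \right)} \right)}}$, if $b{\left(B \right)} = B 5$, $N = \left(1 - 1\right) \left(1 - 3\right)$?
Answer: $- \frac{1}{68261} \approx -1.465 \cdot 10^{-5}$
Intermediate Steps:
$N = 0$ ($N = 0 \left(-2\right) = 0$)
$b{\left(B \right)} = 5 B$
$\frac{1}{-68306 + b{\left(d{\left(9,- 5 N \right)} \right)}} = \frac{1}{-68306 + 5 \cdot 9} = \frac{1}{-68306 + 45} = \frac{1}{-68261} = - \frac{1}{68261}$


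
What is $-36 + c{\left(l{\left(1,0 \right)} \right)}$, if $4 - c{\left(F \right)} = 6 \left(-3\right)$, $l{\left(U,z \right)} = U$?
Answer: $-14$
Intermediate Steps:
$c{\left(F \right)} = 22$ ($c{\left(F \right)} = 4 - 6 \left(-3\right) = 4 - -18 = 4 + 18 = 22$)
$-36 + c{\left(l{\left(1,0 \right)} \right)} = -36 + 22 = -14$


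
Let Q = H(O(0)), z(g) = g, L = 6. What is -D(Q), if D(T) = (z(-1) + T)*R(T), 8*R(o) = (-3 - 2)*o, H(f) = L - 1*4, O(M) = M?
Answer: 5/4 ≈ 1.2500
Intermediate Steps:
H(f) = 2 (H(f) = 6 - 1*4 = 6 - 4 = 2)
Q = 2
R(o) = -5*o/8 (R(o) = ((-3 - 2)*o)/8 = (-5*o)/8 = -5*o/8)
D(T) = -5*T*(-1 + T)/8 (D(T) = (-1 + T)*(-5*T/8) = -5*T*(-1 + T)/8)
-D(Q) = -5*2*(1 - 1*2)/8 = -5*2*(1 - 2)/8 = -5*2*(-1)/8 = -1*(-5/4) = 5/4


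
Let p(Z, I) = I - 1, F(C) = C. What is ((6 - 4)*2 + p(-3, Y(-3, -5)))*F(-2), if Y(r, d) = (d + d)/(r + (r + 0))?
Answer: -28/3 ≈ -9.3333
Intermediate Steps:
Y(r, d) = d/r (Y(r, d) = (2*d)/(r + r) = (2*d)/((2*r)) = (2*d)*(1/(2*r)) = d/r)
p(Z, I) = -1 + I
((6 - 4)*2 + p(-3, Y(-3, -5)))*F(-2) = ((6 - 4)*2 + (-1 - 5/(-3)))*(-2) = (2*2 + (-1 - 5*(-⅓)))*(-2) = (4 + (-1 + 5/3))*(-2) = (4 + ⅔)*(-2) = (14/3)*(-2) = -28/3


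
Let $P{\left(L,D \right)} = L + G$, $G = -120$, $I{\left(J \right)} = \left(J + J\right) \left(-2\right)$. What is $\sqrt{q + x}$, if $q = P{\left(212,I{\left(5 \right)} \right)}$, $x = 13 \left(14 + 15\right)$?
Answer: $\sqrt{469} \approx 21.656$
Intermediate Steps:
$I{\left(J \right)} = - 4 J$ ($I{\left(J \right)} = 2 J \left(-2\right) = - 4 J$)
$x = 377$ ($x = 13 \cdot 29 = 377$)
$P{\left(L,D \right)} = -120 + L$ ($P{\left(L,D \right)} = L - 120 = -120 + L$)
$q = 92$ ($q = -120 + 212 = 92$)
$\sqrt{q + x} = \sqrt{92 + 377} = \sqrt{469}$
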